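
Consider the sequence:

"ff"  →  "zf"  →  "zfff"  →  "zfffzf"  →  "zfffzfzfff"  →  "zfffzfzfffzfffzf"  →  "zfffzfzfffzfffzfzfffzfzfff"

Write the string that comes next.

zfffzfzfffzfffzfzfffzfzfffzfffzfzfffzfffzf

This is a Fibonacci-style word recurrence s(k) = s(k−1)·s(k−2): e.g. zf·ff = zfff.
The next term joins zfffzfzfffzfffzfzfffzfzfff and zfffzfzfffzfffzf.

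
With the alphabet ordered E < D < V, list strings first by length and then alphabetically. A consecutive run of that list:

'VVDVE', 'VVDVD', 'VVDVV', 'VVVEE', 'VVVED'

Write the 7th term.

VVVDE

Continuing the enumeration 2 steps past VVVED: VVVED → VVVEV → (answer).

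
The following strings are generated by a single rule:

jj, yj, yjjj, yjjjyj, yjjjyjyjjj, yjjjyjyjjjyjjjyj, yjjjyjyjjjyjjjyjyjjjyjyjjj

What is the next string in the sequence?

yjjjyjyjjjyjjjyjyjjjyjyjjjyjjjyjyjjjyjjjyj

This is a Fibonacci-style word recurrence s(k) = s(k−1)·s(k−2): e.g. yj·jj = yjjj.
Continuing: yjjjyjyjjjyjjjyjyjjjyjyjjj · yjjjyjyjjjyjjjyj gives term 8.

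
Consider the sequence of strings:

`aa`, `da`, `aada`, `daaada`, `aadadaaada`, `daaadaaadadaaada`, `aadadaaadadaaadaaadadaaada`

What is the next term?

daaadaaadadaaadaaadadaaadadaaadaaadadaaada

This is a Fibonacci-style word recurrence s(k) = s(k−2)·s(k−1): e.g. aa·da = aada.
So term 8 is daaadaaadadaaada·aadadaaadadaaadaaadadaaada.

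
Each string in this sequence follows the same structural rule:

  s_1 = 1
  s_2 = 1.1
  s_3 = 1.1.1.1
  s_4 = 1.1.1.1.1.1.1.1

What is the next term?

1.1.1.1.1.1.1.1.1.1.1.1.1.1.1.1

Every step duplicates the string with '.' between the halves.
So the next term is two copies of 1.1.1.1.1.1.1.1 with '.' between the halves.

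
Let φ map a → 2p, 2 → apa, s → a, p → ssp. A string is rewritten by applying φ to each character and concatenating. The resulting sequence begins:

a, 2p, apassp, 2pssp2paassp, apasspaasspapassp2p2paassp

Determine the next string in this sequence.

φ(apasspaasspapassp2p2paassp) expands symbol-by-symbol to 2p ssp 2p a a ssp 2p 2p a a ssp 2p ssp 2p a a ssp apa ssp apa ssp 2p 2p a a ssp; joining the 26 pieces gives the next term.

2pssp2paassp2p2paassp2pssp2paasspapasspapassp2p2paassp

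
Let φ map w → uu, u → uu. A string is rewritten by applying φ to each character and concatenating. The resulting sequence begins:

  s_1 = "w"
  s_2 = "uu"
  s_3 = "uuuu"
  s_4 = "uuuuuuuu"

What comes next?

uuuuuuuuuuuuuuuu

Expanding uuuuuuuu: u→uu, u→uu, u→uu, u→uu, u→uu, u→uu, u→uu, u→uu. Concatenated: uu uu uu uu uu uu uu uu.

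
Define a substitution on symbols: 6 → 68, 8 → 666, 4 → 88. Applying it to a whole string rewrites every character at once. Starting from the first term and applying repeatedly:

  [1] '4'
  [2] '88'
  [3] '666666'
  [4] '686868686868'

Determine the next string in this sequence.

Rewriting each symbol of 686868686868: 6→68, 8→666, 6→68, 8→666, 6→68, 8→666, 6→68, 8→666, 6→68, 8→666, 6→68, 8→666, which concatenates to 68 666 68 666 68 666 68 666 68 666 68 666.

686666866668666686666866668666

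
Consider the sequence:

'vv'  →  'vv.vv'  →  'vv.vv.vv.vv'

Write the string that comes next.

Every step duplicates the string with '.' between the halves.
Doubling vv.vv.vv.vv with '.' between the halves:

vv.vv.vv.vv.vv.vv.vv.vv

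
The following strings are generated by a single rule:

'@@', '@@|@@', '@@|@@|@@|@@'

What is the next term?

Every step duplicates the string with '|' between the halves.
Doubling @@|@@|@@|@@ with '|' between the halves:

@@|@@|@@|@@|@@|@@|@@|@@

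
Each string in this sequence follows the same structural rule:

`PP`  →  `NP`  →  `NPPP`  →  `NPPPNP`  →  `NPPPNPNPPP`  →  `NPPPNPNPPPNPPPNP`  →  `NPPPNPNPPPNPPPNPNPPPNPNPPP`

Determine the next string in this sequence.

This is a Fibonacci-style word recurrence s(k) = s(k−1)·s(k−2): e.g. NP·PP = NPPP.
So term 8 is NPPPNPNPPPNPPPNPNPPPNPNPPP·NPPPNPNPPPNPPPNP.

NPPPNPNPPPNPPPNPNPPPNPNPPPNPPPNPNPPPNPPPNP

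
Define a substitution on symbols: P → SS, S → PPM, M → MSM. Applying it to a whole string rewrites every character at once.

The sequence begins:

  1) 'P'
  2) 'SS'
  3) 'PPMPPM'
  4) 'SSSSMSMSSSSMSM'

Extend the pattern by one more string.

Replace each of the 14 characters of SSSSMSMSSSSMSM in place — PPM PPM PPM PPM MSM PPM MSM PPM PPM PPM PPM MSM PPM MSM — and concatenate.

PPMPPMPPMPPMMSMPPMMSMPPMPPMPPMPPMMSMPPMMSM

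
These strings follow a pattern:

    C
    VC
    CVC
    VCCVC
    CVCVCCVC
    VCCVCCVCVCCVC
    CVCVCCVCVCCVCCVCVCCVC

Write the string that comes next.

Each term (from the third on) is the two preceding terms concatenated in order: term 3 = C·VC = CVC.
Continuing: VCCVCCVCVCCVC · CVCVCCVCVCCVCCVCVCCVC gives term 8.

VCCVCCVCVCCVCCVCVCCVCVCCVCCVCVCCVC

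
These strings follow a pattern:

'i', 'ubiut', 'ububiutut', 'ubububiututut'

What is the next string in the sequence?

ububububiutututut

Each term wraps the previous one in ub on the left and ut on the right.
One more step from ubububiututut gives the answer.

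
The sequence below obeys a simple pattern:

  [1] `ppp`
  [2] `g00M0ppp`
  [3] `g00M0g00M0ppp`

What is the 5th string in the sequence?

g00M0g00M0g00M0g00M0ppp

The strings grow by a fixed prefix g00M0 each time.
From g00M0g00M0ppp, 2 further steps: g00M0g00M0ppp → g00M0g00M0g00M0ppp → (answer).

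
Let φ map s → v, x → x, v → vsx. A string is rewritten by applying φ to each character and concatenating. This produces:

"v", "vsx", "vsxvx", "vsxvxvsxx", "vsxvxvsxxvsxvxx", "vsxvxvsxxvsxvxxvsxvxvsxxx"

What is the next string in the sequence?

vsxvxvsxxvsxvxxvsxvxvsxxxvsxvxvsxxvsxvxxx

Applying the rule to each of the 25 symbols of vsxvxvsxxvsxvxxvsxvxvsxxx gives the pieces vsx v x vsx x vsx v x x vsx v x vsx x x vsx v x vsx x vsx v x x x, which concatenate to the answer.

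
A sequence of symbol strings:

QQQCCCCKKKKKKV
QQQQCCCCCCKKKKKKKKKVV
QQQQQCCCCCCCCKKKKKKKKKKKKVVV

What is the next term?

QQQQQQCCCCCCCCCCKKKKKKKKKKKKKKKVVVV

Term n consists of n+1 Q's, followed by 2n C's, followed by 3n K's, followed by n-1 V's, where the shown terms are n = 2, 3, 4.
Setting n = 5 gives 6, 10, 15, 4 characters in each block.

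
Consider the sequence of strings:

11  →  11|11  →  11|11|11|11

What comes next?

11|11|11|11|11|11|11|11

s(k+1) = s(k)·|·s(k) — each term doubles the last with '|' between the halves.
One more doubling of 11|11|11|11 gives the answer.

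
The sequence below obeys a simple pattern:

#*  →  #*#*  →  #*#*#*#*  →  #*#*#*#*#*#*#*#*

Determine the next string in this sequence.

s(k+1) = s(k)·s(k) — each term doubles the last.
One more doubling of #*#*#*#*#*#*#*#* gives the answer.

#*#*#*#*#*#*#*#*#*#*#*#*#*#*#*#*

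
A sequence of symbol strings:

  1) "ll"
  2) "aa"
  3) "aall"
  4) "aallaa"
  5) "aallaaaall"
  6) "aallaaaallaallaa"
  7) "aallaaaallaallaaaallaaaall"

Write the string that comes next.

From term 3 onward, concatenate the last term with the second-to-last: aa·ll = aall, aall·aa = aallaa, …
The next term joins aallaaaallaallaaaallaaaall and aallaaaallaallaa.

aallaaaallaallaaaallaaaallaallaaaallaallaa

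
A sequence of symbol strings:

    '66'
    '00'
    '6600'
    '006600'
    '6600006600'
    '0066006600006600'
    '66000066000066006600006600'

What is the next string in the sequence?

006600660000660066000066000066006600006600

From term 3 onward, concatenate the second-to-last term with the last: 66·00 = 6600, 00·6600 = 006600, …
Continuing: 0066006600006600 · 66000066000066006600006600 gives term 8.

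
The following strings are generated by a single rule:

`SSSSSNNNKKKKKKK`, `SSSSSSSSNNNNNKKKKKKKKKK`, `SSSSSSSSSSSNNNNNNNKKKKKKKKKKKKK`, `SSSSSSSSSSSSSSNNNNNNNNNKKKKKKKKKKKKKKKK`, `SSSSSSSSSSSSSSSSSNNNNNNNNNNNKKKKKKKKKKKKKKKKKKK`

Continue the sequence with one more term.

Each string has the form S^{3n-1} N^{2n-1} K^{3n+1}, where the shown terms are n = 2, 3, 4, 5, 6.
At n = 7 the blocks have lengths 20, 13, 22.

SSSSSSSSSSSSSSSSSSSSNNNNNNNNNNNNNKKKKKKKKKKKKKKKKKKKKKK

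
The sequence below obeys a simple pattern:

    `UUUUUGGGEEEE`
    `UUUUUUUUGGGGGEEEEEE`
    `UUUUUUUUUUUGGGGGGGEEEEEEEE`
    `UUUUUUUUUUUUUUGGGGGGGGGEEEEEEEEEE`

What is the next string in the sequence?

UUUUUUUUUUUUUUUUUGGGGGGGGGGGEEEEEEEEEEEE

Reading off run lengths: U runs 5, 8, 11, 14; G runs 3, 5, 7, 9; E runs 4, 6, 8, 10 — each is linear in n, where the shown terms are n = 2, 3, 4, 5.
Setting n = 6 gives 17, 11, 12 characters in each block.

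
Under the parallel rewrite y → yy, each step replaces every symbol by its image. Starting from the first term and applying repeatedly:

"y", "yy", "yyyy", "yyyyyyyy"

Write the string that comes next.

Apply φ to yyyyyyyy symbol by symbol: y→yy, y→yy, y→yy, y→yy, y→yy, y→yy, y→yy, y→yy; joined: yy yy yy yy yy yy yy yy.

yyyyyyyyyyyyyyyy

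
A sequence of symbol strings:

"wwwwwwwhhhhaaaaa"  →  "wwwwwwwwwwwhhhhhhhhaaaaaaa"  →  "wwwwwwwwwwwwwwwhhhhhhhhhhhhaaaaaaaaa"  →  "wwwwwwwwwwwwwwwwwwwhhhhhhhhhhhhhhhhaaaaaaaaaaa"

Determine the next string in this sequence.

wwwwwwwwwwwwwwwwwwwwwwwhhhhhhhhhhhhhhhhhhhhaaaaaaaaaaaaa

The n-th term is 4n+3 w's then 4n h's then 2n+3 a's (n = 1, 2, …).
For the next term, n = 5, so the run lengths are 23, 20, 13.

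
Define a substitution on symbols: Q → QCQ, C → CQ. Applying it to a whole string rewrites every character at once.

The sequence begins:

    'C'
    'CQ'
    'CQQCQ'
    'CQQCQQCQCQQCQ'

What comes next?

φ(CQQCQQCQCQQCQ) expands symbol-by-symbol to CQ QCQ QCQ CQ QCQ QCQ CQ QCQ CQ QCQ QCQ CQ QCQ; joining the 13 pieces gives the next term.

CQQCQQCQCQQCQQCQCQQCQCQQCQQCQCQQCQ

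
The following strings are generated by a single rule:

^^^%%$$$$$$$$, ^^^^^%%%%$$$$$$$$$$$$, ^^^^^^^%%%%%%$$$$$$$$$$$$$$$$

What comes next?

Each string has the form ^^{2n-1} %^{2n-2} $^{4n}, where the shown terms are n = 2, 3, 4.
For the next term, n = 5, so the run lengths are 9, 8, 20.

^^^^^^^^^%%%%%%%%$$$$$$$$$$$$$$$$$$$$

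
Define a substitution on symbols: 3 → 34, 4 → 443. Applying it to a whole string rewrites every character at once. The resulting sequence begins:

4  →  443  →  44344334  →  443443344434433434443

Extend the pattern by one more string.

4434433444344334344434434433444344334344433444344344334

Replace each of the 21 characters of 443443344434433434443 in place — 443 443 34 443 443 34 34 443 443 443 34 443 443 34 34 443 34 443 443 443 34 — and concatenate.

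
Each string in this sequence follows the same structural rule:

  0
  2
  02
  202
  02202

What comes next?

20202202

This is a Fibonacci-style word recurrence s(k) = s(k−2)·s(k−1): e.g. 0·2 = 02.
Continuing: 202 · 02202 gives term 6.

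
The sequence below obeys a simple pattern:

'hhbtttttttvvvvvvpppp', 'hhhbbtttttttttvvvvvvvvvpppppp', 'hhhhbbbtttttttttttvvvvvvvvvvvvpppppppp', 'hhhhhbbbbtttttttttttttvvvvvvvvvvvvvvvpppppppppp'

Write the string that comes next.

Reading off run lengths: h runs 2, 3, 4, 5; b runs 1, 2, 3, 4; t runs 7, 9, 11, 13; v runs 6, 9, 12, 15; p runs 4, 6, 8, 10 — each is linear in n, where the shown terms are n = 2, 3, 4, 5.
For the next term, n = 6, so the run lengths are 6, 5, 15, 18, 12.

hhhhhhbbbbbtttttttttttttttvvvvvvvvvvvvvvvvvvpppppppppppp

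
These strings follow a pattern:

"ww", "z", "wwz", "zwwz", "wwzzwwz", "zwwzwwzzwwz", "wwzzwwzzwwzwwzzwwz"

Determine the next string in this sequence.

From term 3 onward, concatenate the second-to-last term with the last: ww·z = wwz, z·wwz = zwwz, …
The next term joins zwwzwwzzwwz and wwzzwwzzwwzwwzzwwz.

zwwzwwzzwwzwwzzwwzzwwzwwzzwwz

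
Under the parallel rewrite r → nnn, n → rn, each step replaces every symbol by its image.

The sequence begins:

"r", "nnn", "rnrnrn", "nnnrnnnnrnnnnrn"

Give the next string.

φ(nnnrnnnnrnnnnrn) expands symbol-by-symbol to rn rn rn nnn rn rn rn rn nnn rn rn rn rn nnn rn; joining the 15 pieces gives the next term.

rnrnrnnnnrnrnrnrnnnnrnrnrnrnnnnrn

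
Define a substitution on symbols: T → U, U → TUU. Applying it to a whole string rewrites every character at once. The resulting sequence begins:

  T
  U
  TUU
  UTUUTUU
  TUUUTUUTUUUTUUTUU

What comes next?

UTUUTUUTUUUTUUTUUUTUUTUUTUUUTUUTUUUTUUTUU

φ(TUUUTUUTUUUTUUTUU) expands symbol-by-symbol to U TUU TUU TUU U TUU TUU U TUU TUU TUU U TUU TUU U TUU TUU; joining the 17 pieces gives the next term.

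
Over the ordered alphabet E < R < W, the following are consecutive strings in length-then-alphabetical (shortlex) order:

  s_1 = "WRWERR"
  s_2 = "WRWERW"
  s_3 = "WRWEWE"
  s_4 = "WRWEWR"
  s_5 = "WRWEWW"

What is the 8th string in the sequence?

WRWREW

Continuing the enumeration 3 steps past WRWEWW: WRWEWW → WRWREE → WRWRER → (answer).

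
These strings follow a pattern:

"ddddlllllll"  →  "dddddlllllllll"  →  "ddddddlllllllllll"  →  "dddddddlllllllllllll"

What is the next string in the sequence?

ddddddddlllllllllllllll

The n-th term is n+1 d's then 2n+1 l's, where the shown terms are n = 3, 4, 5, 6.
Setting n = 7 gives 8, 15 characters in each block.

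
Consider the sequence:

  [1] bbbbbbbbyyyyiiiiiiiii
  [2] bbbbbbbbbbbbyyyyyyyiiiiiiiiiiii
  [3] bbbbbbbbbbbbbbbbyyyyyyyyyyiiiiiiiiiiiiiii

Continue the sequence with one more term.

bbbbbbbbbbbbbbbbbbbbyyyyyyyyyyyyyiiiiiiiiiiiiiiiiii

Each string has the form b^{4n} y^{3n-2} i^{3n+3}, where the shown terms are n = 2, 3, 4.
For the next term, n = 5, so the run lengths are 20, 13, 18.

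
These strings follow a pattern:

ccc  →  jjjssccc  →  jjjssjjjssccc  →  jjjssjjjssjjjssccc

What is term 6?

jjjssjjjssjjjssjjjssjjjssccc

Each term is the previous one with jjjss prepended.
From jjjssjjjssjjjssccc, 2 further steps: jjjssjjjssjjjssccc → jjjssjjjssjjjssjjjssccc → (answer).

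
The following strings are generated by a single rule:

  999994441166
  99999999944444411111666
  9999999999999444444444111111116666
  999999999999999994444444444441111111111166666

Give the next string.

Reading off run lengths: 9 runs 5, 9, 13, 17; 4 runs 3, 6, 9, 12; 1 runs 2, 5, 8, 11; 6 runs 2, 3, 4, 5 — each is linear in n (n = 1, 2, …).
At n = 5 the blocks have lengths 21, 15, 14, 6.

99999999999999999999944444444444444411111111111111666666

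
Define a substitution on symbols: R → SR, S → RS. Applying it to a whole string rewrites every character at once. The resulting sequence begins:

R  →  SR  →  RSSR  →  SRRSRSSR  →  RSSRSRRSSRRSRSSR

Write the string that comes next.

SRRSRSSRRSSRSRRSRSSRSRRSSRRSRSSR

φ(RSSRSRRSSRRSRSSR) expands symbol-by-symbol to SR RS RS SR RS SR SR RS RS SR SR RS SR RS RS SR; joining the 16 pieces gives the next term.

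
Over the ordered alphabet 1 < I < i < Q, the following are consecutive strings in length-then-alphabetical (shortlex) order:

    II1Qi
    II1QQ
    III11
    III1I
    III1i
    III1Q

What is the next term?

The successor of III1Q increments the rightmost position that isn't already Q and resets every position after it to 1.

IIII1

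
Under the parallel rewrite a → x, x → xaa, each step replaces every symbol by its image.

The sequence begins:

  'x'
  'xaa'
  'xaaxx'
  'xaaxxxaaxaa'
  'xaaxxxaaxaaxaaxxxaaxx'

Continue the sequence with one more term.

Rewriting the 21 symbols of xaaxxxaaxaaxaaxxxaaxx one by one yields xaa x x xaa xaa xaa x x xaa x x xaa x x xaa xaa xaa x x xaa xaa; concatenated:

xaaxxxaaxaaxaaxxxaaxxxaaxxxaaxaaxaaxxxaaxaa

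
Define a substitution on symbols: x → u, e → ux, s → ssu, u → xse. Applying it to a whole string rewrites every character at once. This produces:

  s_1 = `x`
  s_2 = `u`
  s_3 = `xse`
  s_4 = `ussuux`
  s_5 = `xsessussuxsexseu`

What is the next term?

Replace each of the 16 characters of xsessussuxsexseu in place — u ssu ux ssu ssu xse ssu ssu xse u ssu ux u ssu ux xse — and concatenate.

ussuuxssussuxsessussuxseussuuxussuuxxse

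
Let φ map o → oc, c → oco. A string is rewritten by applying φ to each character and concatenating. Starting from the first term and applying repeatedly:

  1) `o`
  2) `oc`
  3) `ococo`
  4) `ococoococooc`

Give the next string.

Apply φ to ococoococooc symbol by symbol: o→oc, c→oco, o→oc, c→oco, o→oc, o→oc, c→oco, o→oc, c→oco, o→oc, o→oc, c→oco; joined: oc oco oc oco oc oc oco oc oco oc oc oco.

ococoococoocococoococoocococo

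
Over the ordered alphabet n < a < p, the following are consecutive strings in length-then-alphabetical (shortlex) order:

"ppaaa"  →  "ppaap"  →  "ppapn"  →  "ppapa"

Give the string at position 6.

Continuing the enumeration 2 steps past ppapa: ppapa → ppapp → (answer).

pppnn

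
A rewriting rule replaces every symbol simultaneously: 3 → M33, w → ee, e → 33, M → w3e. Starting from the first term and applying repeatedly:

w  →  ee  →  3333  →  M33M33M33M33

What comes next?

Rewriting each symbol of M33M33M33M33: M→w3e, 3→M33, 3→M33, M→w3e, 3→M33, 3→M33, M→w3e, 3→M33, 3→M33, M→w3e, 3→M33, 3→M33, which concatenates to w3e M33 M33 w3e M33 M33 w3e M33 M33 w3e M33 M33.

w3eM33M33w3eM33M33w3eM33M33w3eM33M33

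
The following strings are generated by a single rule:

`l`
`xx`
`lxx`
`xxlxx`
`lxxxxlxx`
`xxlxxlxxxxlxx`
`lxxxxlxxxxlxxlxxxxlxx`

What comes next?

xxlxxlxxxxlxxlxxxxlxxxxlxxlxxxxlxx

Each term (from the third on) is the two preceding terms concatenated in order: term 3 = l·xx = lxx.
Continuing: xxlxxlxxxxlxx · lxxxxlxxxxlxxlxxxxlxx gives term 8.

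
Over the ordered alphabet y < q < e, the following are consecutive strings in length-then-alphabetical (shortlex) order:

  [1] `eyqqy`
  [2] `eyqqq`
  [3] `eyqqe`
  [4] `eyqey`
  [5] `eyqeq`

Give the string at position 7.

Stepping forward 2 times from eyqeq: eyqeq → eyqee, then the target.

eyeyy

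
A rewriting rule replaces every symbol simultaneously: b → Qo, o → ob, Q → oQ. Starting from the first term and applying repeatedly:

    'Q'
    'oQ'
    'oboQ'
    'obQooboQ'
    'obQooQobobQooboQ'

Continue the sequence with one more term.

φ(obQooQobobQooboQ) expands symbol-by-symbol to ob Qo oQ ob ob oQ ob Qo ob Qo oQ ob ob Qo ob oQ; joining the 16 pieces gives the next term.

obQooQoboboQobQoobQooQobobQooboQ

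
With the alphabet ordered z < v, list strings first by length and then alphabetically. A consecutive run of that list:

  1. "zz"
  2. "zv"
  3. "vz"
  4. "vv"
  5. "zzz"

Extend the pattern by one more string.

Find the rightmost character of zzz below v, bump it to the next letter, and reset everything to its right to z.

zzv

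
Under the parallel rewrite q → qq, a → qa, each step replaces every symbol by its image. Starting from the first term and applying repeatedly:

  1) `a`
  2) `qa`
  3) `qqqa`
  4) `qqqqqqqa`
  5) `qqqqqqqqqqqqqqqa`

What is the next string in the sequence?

qqqqqqqqqqqqqqqqqqqqqqqqqqqqqqqa

Applying the rule to each of the 16 symbols of qqqqqqqqqqqqqqqa gives the pieces qq qq qq qq qq qq qq qq qq qq qq qq qq qq qq qa, which concatenate to the answer.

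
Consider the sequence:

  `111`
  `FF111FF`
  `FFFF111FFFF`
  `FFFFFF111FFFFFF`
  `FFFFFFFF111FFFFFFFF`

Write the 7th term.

FFFFFFFFFFFF111FFFFFFFFFFFF

Every step adds FF to the front and FF to the end of the previous string.
From FFFFFFFF111FFFFFFFF, 2 further steps: FFFFFFFF111FFFFFFFF → FFFFFFFFFF111FFFFFFFFFF → (answer).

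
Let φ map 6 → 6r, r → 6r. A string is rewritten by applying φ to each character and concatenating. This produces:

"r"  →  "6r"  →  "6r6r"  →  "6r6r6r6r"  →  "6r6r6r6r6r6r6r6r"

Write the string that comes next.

6r6r6r6r6r6r6r6r6r6r6r6r6r6r6r6r

Replace each of the 16 characters of 6r6r6r6r6r6r6r6r in place — 6r 6r 6r 6r 6r 6r 6r 6r 6r 6r 6r 6r 6r 6r 6r 6r — and concatenate.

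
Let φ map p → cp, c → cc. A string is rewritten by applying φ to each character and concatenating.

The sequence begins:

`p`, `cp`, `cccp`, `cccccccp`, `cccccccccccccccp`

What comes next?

Replace each of the 16 characters of cccccccccccccccp in place — cc cc cc cc cc cc cc cc cc cc cc cc cc cc cc cp — and concatenate.

cccccccccccccccccccccccccccccccp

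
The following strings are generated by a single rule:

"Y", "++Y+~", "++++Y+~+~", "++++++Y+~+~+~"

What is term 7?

++++++++++++Y+~+~+~+~+~+~

Each term wraps the previous one in ++ on the left and +~ on the right.
From ++++++Y+~+~+~, 3 further steps: ++++++Y+~+~+~ → ++++++++Y+~+~+~+~ → ++++++++++Y+~+~+~+~+~ → (answer).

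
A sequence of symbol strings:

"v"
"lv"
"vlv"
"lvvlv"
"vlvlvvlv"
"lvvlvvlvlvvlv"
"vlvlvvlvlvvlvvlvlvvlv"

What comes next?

lvvlvvlvlvvlvvlvlvvlvlvvlvvlvlvvlv

From term 3 onward, concatenate the second-to-last term with the last: v·lv = vlv, lv·vlv = lvvlv, …
Continuing: lvvlvvlvlvvlv · vlvlvvlvlvvlvvlvlvvlv gives term 8.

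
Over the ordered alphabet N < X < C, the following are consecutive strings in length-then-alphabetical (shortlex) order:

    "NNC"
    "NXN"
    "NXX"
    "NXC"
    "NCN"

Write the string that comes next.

The successor of NCN increments the rightmost position that isn't already C and resets every position after it to N.

NCX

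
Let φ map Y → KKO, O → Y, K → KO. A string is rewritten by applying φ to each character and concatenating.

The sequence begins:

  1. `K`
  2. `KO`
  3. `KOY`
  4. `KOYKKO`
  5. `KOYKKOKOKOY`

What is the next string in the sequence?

KOYKKOKOKOYKOYKOYKKO

Apply φ to KOYKKOKOKOY symbol by symbol: K→KO, O→Y, Y→KKO, K→KO, K→KO, O→Y, K→KO, O→Y, K→KO, O→Y, Y→KKO; joined: KO Y KKO KO KO Y KO Y KO Y KKO.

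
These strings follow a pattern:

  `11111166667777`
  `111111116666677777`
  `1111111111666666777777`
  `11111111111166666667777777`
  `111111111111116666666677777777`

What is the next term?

1111111111111111666666666777777777

The n-th term is 2n 1's then n+1 6's then n+1 7's, where the shown terms are n = 3, 4, 5, 6, 7.
Setting n = 8 gives 16, 9, 9 characters in each block.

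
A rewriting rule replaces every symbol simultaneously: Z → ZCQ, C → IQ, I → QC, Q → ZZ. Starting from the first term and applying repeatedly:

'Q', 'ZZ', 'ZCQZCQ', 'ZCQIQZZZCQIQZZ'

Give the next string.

ZCQIQZZQCZZZCQZCQZCQIQZZQCZZZCQZCQ

Replace each of the 14 characters of ZCQIQZZZCQIQZZ in place — ZCQ IQ ZZ QC ZZ ZCQ ZCQ ZCQ IQ ZZ QC ZZ ZCQ ZCQ — and concatenate.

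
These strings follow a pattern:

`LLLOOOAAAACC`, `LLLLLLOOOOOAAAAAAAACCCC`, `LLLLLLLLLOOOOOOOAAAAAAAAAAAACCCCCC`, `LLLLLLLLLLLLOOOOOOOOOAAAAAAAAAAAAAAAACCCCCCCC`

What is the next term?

Reading off run lengths: L runs 3, 6, 9, 12; O runs 3, 5, 7, 9; A runs 4, 8, 12, 16; C runs 2, 4, 6, 8 — each is linear in n (n = 1, 2, …).
For the next term, n = 5, so the run lengths are 15, 11, 20, 10.

LLLLLLLLLLLLLLLOOOOOOOOOOOAAAAAAAAAAAAAAAAAAAACCCCCCCCCC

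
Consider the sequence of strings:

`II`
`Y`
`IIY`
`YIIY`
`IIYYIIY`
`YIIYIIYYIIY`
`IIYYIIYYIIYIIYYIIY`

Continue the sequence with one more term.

From term 3 onward, concatenate the second-to-last term with the last: II·Y = IIY, Y·IIY = YIIY, …
So term 8 is YIIYIIYYIIY·IIYYIIYYIIYIIYYIIY.

YIIYIIYYIIYIIYYIIYYIIYIIYYIIY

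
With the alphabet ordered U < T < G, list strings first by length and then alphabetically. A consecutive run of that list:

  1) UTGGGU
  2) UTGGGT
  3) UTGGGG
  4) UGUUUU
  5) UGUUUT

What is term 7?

UGUUTU

Stepping forward 2 times from UGUUUT: UGUUUT → UGUUUG, then the target.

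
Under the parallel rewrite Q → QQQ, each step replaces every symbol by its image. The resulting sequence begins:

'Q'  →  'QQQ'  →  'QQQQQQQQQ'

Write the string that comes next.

QQQQQQQQQQQQQQQQQQQQQQQQQQQ

Apply φ to QQQQQQQQQ symbol by symbol: Q→QQQ, Q→QQQ, Q→QQQ, Q→QQQ, Q→QQQ, Q→QQQ, Q→QQQ, Q→QQQ, Q→QQQ; joined: QQQ QQQ QQQ QQQ QQQ QQQ QQQ QQQ QQQ.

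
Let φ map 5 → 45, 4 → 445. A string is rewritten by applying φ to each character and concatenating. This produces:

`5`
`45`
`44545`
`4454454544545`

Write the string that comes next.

Replace each of the 13 characters of 4454454544545 in place — 445 445 45 445 445 45 445 45 445 445 45 445 45 — and concatenate.

4454454544544545445454454454544545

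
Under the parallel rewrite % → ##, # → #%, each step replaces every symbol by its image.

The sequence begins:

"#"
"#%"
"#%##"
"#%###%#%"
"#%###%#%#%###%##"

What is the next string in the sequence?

Applying the rule to each of the 16 symbols of #%###%#%#%###%## gives the pieces #% ## #% #% #% ## #% ## #% ## #% #% #% ## #% #%, which concatenate to the answer.

#%###%#%#%###%###%###%#%#%###%#%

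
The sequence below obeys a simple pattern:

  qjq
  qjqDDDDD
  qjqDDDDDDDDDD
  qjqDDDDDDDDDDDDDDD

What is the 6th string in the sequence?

qjqDDDDDDDDDDDDDDDDDDDDDDDDD

The strings grow by a fixed suffix DDDDD each time.
From qjqDDDDDDDDDDDDDDD, 2 further steps: qjqDDDDDDDDDDDDDDD → qjqDDDDDDDDDDDDDDDDDDDD → (answer).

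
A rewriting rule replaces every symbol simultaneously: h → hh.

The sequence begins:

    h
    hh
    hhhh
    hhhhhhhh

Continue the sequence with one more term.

hhhhhhhhhhhhhhhh

Apply φ to hhhhhhhh symbol by symbol: h→hh, h→hh, h→hh, h→hh, h→hh, h→hh, h→hh, h→hh; joined: hh hh hh hh hh hh hh hh.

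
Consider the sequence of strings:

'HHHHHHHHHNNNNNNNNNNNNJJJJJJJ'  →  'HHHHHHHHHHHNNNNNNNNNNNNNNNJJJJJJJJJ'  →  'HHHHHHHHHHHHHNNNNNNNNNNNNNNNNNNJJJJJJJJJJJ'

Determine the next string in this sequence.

Reading off run lengths: H runs 9, 11, 13; N runs 12, 15, 18; J runs 7, 9, 11 — each is linear in n, where the shown terms are n = 3, 4, 5.
At n = 6 the blocks have lengths 15, 21, 13.

HHHHHHHHHHHHHHHNNNNNNNNNNNNNNNNNNNNNJJJJJJJJJJJJJ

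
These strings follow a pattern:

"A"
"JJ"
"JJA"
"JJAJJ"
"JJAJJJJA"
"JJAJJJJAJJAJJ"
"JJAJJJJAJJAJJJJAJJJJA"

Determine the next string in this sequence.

JJAJJJJAJJAJJJJAJJJJAJJAJJJJAJJAJJ

Each term (from the third on) is the previous term followed by the one before it: term 3 = JJ·A = JJA.
Continuing: JJAJJJJAJJAJJJJAJJJJA · JJAJJJJAJJAJJ gives term 8.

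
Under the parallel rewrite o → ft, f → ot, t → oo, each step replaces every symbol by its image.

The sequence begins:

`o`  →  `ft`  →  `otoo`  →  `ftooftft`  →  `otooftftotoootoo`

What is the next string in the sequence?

Rewriting the 16 symbols of otooftftotoootoo one by one yields ft oo ft ft ot oo ot oo ft oo ft ft ft oo ft ft; concatenated:

ftooftftotoootooftooftftftooftft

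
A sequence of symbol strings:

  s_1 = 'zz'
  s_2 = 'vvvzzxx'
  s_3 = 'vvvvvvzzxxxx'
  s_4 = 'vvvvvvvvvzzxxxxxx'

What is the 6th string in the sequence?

Each term wraps the previous one in vvv on the left and xx on the right.
From vvvvvvvvvzzxxxxxx, 2 further steps: vvvvvvvvvzzxxxxxx → vvvvvvvvvvvvzzxxxxxxxx → (answer).

vvvvvvvvvvvvvvvzzxxxxxxxxxx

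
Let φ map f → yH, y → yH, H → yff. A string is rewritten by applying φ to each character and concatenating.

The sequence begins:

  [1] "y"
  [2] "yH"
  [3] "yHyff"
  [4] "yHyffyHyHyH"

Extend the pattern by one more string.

Apply φ to yHyffyHyHyH symbol by symbol: y→yH, H→yff, y→yH, f→yH, f→yH, y→yH, H→yff, y→yH, H→yff, y→yH, H→yff; joined: yH yff yH yH yH yH yff yH yff yH yff.

yHyffyHyHyHyHyffyHyffyHyff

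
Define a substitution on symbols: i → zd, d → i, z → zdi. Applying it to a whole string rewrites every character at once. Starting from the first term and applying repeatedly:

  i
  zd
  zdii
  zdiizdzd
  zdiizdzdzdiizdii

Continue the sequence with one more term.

zdiizdzdzdiizdiizdiizdzdzdiizdzd

φ(zdiizdzdzdiizdii) expands symbol-by-symbol to zdi i zd zd zdi i zdi i zdi i zd zd zdi i zd zd; joining the 16 pieces gives the next term.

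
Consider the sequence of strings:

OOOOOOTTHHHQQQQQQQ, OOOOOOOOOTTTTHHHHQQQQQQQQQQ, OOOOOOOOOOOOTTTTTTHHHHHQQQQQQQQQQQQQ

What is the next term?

OOOOOOOOOOOOOOOTTTTTTTTHHHHHHQQQQQQQQQQQQQQQQ

Reading off run lengths: O runs 6, 9, 12; T runs 2, 4, 6; H runs 3, 4, 5; Q runs 7, 10, 13 — each is linear in n, where the shown terms are n = 2, 3, 4.
Setting n = 5 gives 15, 8, 6, 16 characters in each block.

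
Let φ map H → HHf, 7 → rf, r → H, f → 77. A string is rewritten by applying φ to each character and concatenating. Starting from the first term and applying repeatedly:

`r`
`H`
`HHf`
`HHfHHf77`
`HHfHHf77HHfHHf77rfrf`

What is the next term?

Applying the rule to each of the 20 symbols of HHfHHf77HHfHHf77rfrf gives the pieces HHf HHf 77 HHf HHf 77 rf rf HHf HHf 77 HHf HHf 77 rf rf H 77 H 77, which concatenate to the answer.

HHfHHf77HHfHHf77rfrfHHfHHf77HHfHHf77rfrfH77H77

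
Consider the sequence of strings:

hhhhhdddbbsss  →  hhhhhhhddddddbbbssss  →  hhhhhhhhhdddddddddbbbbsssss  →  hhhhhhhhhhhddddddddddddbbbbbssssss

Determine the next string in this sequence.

Term n consists of 2n+3 h's, followed by 3n d's, followed by n+1 b's, followed by n+2 s's (n = 1, 2, …).
For the next term, n = 5, so the run lengths are 13, 15, 6, 7.

hhhhhhhhhhhhhdddddddddddddddbbbbbbsssssss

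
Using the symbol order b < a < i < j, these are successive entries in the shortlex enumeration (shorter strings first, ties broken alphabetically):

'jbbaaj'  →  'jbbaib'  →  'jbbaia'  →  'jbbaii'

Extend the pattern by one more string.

jbbaij

The successor of jbbaii increments the rightmost position that isn't already j and resets every position after it to b.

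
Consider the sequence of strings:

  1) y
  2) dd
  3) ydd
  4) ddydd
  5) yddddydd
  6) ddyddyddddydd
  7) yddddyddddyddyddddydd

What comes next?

ddyddyddddyddyddddyddddyddyddddydd

Each term (from the third on) is the two preceding terms concatenated in order: term 3 = y·dd = ydd.
The next term joins ddyddyddddydd and yddddyddddyddyddddydd.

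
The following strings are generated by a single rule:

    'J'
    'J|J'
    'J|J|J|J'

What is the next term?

s(k+1) = s(k)·|·s(k) — each term doubles the last with '|' between the halves.
So the next term is two copies of J|J|J|J with '|' between the halves.

J|J|J|J|J|J|J|J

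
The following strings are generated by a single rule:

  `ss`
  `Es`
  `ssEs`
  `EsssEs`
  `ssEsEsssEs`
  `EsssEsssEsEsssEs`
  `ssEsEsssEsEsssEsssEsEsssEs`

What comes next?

This is a Fibonacci-style word recurrence s(k) = s(k−2)·s(k−1): e.g. ss·Es = ssEs.
Continuing: EsssEsssEsEsssEs · ssEsEsssEsEsssEsssEsEsssEs gives term 8.

EsssEsssEsEsssEsssEsEsssEsEsssEsssEsEsssEs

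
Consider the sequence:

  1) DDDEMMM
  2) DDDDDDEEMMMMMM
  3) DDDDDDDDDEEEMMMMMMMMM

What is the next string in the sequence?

DDDDDDDDDDDDEEEEMMMMMMMMMMMM

The n-th term is 3n D's then n E's then 3n M's (n = 1, 2, …).
For the next term, n = 4, so the run lengths are 12, 4, 12.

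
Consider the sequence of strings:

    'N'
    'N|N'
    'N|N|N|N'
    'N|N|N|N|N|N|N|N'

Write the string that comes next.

N|N|N|N|N|N|N|N|N|N|N|N|N|N|N|N

Every step duplicates the string with '|' between the halves.
One more doubling of N|N|N|N|N|N|N|N gives the answer.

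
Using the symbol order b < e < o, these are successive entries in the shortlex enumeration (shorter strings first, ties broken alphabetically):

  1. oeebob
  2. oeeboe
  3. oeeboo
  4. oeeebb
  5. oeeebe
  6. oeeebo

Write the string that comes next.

oeeeeb

Treat oeeebo as a base-3 numeral over the given alphabet and add one, carrying through any trailing o's.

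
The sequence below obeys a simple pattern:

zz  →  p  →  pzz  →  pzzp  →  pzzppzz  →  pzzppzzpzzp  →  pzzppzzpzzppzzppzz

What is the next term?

Each term (from the third on) is the previous term followed by the one before it: term 3 = p·zz = pzz.
Continuing: pzzppzzpzzppzzppzz · pzzppzzpzzp gives term 8.

pzzppzzpzzppzzppzzpzzppzzpzzp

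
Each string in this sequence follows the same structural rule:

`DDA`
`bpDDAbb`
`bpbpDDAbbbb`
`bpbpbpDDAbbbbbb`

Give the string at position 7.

Every step adds bp to the front and bb to the end of the previous string.
From bpbpbpDDAbbbbbb, 3 further steps: bpbpbpDDAbbbbbb → bpbpbpbpDDAbbbbbbbb → bpbpbpbpbpDDAbbbbbbbbbb → (answer).

bpbpbpbpbpbpDDAbbbbbbbbbbbb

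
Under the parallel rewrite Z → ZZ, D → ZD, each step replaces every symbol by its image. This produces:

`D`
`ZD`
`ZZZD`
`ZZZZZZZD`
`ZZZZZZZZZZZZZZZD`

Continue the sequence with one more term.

ZZZZZZZZZZZZZZZZZZZZZZZZZZZZZZZD

Applying the rule to each of the 16 symbols of ZZZZZZZZZZZZZZZD gives the pieces ZZ ZZ ZZ ZZ ZZ ZZ ZZ ZZ ZZ ZZ ZZ ZZ ZZ ZZ ZZ ZD, which concatenate to the answer.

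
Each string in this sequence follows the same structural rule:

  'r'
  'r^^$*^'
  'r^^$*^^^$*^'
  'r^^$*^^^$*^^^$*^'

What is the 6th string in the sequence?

r^^$*^^^$*^^^$*^^^$*^^^$*^

Every step adds ^^$*^ to the end: s(k+1) = s(k)·^^$*^.
From r^^$*^^^$*^^^$*^, 2 further steps: r^^$*^^^$*^^^$*^ → r^^$*^^^$*^^^$*^^^$*^ → (answer).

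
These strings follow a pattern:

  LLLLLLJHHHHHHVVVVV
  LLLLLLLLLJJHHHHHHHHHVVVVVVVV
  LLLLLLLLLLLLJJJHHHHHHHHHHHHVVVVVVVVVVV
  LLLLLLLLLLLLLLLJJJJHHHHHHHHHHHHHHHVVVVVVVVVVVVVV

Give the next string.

LLLLLLLLLLLLLLLLLLJJJJJHHHHHHHHHHHHHHHHHHVVVVVVVVVVVVVVVVV

The n-th term is 3n L's then n-1 J's then 3n H's then 3n-1 V's, where the shown terms are n = 2, 3, 4, 5.
Setting n = 6 gives 18, 5, 18, 17 characters in each block.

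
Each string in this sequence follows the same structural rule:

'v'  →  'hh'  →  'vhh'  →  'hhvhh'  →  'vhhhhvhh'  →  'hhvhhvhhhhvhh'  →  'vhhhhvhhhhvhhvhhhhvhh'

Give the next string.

hhvhhvhhhhvhhvhhhhvhhhhvhhvhhhhvhh

This is a Fibonacci-style word recurrence s(k) = s(k−2)·s(k−1): e.g. v·hh = vhh.
So term 8 is hhvhhvhhhhvhh·vhhhhvhhhhvhhvhhhhvhh.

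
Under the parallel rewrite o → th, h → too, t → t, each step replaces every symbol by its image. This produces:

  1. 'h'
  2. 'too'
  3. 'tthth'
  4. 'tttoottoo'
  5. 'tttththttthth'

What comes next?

Applying the rule to each of the 13 symbols of tttththttthth gives the pieces t t t t too t too t t t too t too, which concatenate to the answer.

tttttoottoottttoottoo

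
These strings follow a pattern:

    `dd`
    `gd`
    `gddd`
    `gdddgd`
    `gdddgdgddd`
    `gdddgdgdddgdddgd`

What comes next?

This is a Fibonacci-style word recurrence s(k) = s(k−1)·s(k−2): e.g. gd·dd = gddd.
Continuing: gdddgdgdddgdddgd · gdddgdgddd gives term 7.

gdddgdgdddgdddgdgdddgdgddd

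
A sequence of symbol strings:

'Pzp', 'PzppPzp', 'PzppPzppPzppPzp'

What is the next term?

Each string is two copies of the previous one joined by 'p'.
One more doubling of PzppPzppPzppPzp gives the answer.

PzppPzppPzppPzppPzppPzppPzppPzp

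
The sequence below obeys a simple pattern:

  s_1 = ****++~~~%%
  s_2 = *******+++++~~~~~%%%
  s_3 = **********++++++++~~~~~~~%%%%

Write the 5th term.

The n-th term is 3n+1 *'s then 3n-1 +'s then 2n+1 ~'s then n+1 %'s (n = 1, 2, …).
Setting n = 5 gives 16, 14, 11, 6 characters in each block.

****************++++++++++++++~~~~~~~~~~~%%%%%%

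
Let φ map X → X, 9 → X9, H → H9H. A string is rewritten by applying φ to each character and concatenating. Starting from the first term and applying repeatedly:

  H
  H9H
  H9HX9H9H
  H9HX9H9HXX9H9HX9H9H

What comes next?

Replace each of the 19 characters of H9HX9H9HXX9H9HX9H9H in place — H9H X9 H9H X X9 H9H X9 H9H X X X9 H9H X9 H9H X X9 H9H X9 H9H — and concatenate.

H9HX9H9HXX9H9HX9H9HXXX9H9HX9H9HXX9H9HX9H9H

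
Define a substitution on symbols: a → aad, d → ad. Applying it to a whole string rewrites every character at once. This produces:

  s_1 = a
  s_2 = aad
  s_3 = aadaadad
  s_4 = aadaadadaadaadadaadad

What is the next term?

Rewriting the 21 symbols of aadaadadaadaadadaadad one by one yields aad aad ad aad aad ad aad ad aad aad ad aad aad ad aad ad aad aad ad aad ad; concatenated:

aadaadadaadaadadaadadaadaadadaadaadadaadadaadaadadaadad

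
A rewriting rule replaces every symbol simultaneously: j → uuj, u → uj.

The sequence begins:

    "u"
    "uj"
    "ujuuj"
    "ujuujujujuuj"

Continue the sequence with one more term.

Expanding ujuujujujuuj: u→uj, j→uuj, u→uj, u→uj, j→uuj, u→uj, j→uuj, u→uj, j→uuj, u→uj, u→uj, j→uuj. Concatenated: uj uuj uj uj uuj uj uuj uj uuj uj uj uuj.

ujuujujujuujujuujujuujujujuuj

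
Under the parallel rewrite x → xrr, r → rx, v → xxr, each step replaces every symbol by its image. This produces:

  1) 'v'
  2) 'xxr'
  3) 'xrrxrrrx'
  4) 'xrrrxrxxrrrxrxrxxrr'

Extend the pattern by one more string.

xrrrxrxrxxrrrxxrrxrrrxrxrxxrrrxxrrrxxrrxrrrxrx

φ(xrrrxrxxrrrxrxrxxrr) expands symbol-by-symbol to xrr rx rx rx xrr rx xrr xrr rx rx rx xrr rx xrr rx xrr xrr rx rx; joining the 19 pieces gives the next term.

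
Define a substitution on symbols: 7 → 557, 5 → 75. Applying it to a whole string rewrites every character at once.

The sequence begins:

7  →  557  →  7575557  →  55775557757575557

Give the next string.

75755575577575755575577555775557757575557

φ(55775557757575557) expands symbol-by-symbol to 75 75 557 557 75 75 75 557 557 75 557 75 557 75 75 75 557; joining the 17 pieces gives the next term.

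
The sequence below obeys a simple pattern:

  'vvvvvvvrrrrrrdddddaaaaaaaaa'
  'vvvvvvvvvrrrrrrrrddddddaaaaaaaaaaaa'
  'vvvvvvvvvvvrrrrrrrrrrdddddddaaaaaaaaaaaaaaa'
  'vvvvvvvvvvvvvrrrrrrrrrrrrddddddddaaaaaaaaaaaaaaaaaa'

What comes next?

vvvvvvvvvvvvvvvrrrrrrrrrrrrrrdddddddddaaaaaaaaaaaaaaaaaaaaa

Each string has the form v^{2n+1} r^{2n} d^{n+2} a^{3n}, where the shown terms are n = 3, 4, 5, 6.
For the next term, n = 7, so the run lengths are 15, 14, 9, 21.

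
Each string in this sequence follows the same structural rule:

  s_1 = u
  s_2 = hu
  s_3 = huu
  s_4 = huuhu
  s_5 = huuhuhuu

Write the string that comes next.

From term 3 onward, concatenate the last term with the second-to-last: hu·u = huu, huu·hu = huuhu, …
Continuing: huuhuhuu · huuhu gives term 6.

huuhuhuuhuuhu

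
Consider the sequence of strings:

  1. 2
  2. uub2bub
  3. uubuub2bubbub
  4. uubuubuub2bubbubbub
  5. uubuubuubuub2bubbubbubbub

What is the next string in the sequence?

uubuubuubuubuub2bubbubbubbubbub

s(k+1) = uub·s(k)·bub, so each term gains uub as a prefix and bub as a suffix.
So the next term is uub·uubuubuubuub2bubbubbubbub·bub.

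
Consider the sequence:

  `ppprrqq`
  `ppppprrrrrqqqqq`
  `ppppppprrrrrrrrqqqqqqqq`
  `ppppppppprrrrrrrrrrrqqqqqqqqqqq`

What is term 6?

ppppppppppppprrrrrrrrrrrrrrrrrqqqqqqqqqqqqqqqqq

Reading off run lengths: p runs 3, 5, 7, 9; r runs 2, 5, 8, 11; q runs 2, 5, 8, 11 — each is linear in n (n = 1, 2, …).
Setting n = 6 gives 13, 17, 17 characters in each block.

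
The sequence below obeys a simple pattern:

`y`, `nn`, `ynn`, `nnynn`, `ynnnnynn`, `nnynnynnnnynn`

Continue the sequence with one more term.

ynnnnynnnnynnynnnnynn

From term 3 onward, concatenate the second-to-last term with the last: y·nn = ynn, nn·ynn = nnynn, …
So term 7 is ynnnnynn·nnynnynnnnynn.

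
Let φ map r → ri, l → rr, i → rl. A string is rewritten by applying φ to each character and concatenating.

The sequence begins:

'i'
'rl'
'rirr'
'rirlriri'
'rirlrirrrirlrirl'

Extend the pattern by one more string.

rirlrirrrirlriririrlrirrrirlrirr

Applying the rule to each of the 16 symbols of rirlrirrrirlrirl gives the pieces ri rl ri rr ri rl ri ri ri rl ri rr ri rl ri rr, which concatenate to the answer.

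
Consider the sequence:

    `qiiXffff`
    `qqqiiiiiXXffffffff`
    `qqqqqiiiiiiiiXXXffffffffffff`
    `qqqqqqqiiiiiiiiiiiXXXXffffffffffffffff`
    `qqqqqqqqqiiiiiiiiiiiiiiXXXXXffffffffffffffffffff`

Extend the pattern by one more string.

qqqqqqqqqqqiiiiiiiiiiiiiiiiiXXXXXXffffffffffffffffffffffff

The n-th term is 2n-1 q's then 3n-1 i's then n X's then 4n f's (n = 1, 2, …).
Setting n = 6 gives 11, 17, 6, 24 characters in each block.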